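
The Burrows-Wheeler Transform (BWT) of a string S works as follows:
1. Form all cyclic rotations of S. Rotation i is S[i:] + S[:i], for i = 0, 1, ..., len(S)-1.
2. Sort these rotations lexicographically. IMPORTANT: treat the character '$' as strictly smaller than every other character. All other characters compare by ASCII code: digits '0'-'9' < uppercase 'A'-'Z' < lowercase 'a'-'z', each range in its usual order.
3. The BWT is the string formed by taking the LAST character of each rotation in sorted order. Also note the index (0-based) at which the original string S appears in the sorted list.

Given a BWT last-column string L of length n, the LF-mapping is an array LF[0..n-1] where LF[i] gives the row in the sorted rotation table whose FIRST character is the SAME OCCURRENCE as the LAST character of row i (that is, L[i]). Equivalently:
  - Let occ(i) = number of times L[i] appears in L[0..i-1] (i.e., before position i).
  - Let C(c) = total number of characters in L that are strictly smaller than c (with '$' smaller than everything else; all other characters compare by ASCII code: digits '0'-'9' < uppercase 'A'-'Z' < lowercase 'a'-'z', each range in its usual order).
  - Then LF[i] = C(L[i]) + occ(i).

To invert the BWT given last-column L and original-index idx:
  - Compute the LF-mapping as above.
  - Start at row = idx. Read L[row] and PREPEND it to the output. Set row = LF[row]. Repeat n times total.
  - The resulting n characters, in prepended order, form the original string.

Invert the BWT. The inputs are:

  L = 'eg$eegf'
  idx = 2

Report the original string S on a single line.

Answer: eefgge$

Derivation:
LF mapping: 1 5 0 2 3 6 4
Walk LF starting at row 2, prepending L[row]:
  step 1: row=2, L[2]='$', prepend. Next row=LF[2]=0
  step 2: row=0, L[0]='e', prepend. Next row=LF[0]=1
  step 3: row=1, L[1]='g', prepend. Next row=LF[1]=5
  step 4: row=5, L[5]='g', prepend. Next row=LF[5]=6
  step 5: row=6, L[6]='f', prepend. Next row=LF[6]=4
  step 6: row=4, L[4]='e', prepend. Next row=LF[4]=3
  step 7: row=3, L[3]='e', prepend. Next row=LF[3]=2
Reversed output: eefgge$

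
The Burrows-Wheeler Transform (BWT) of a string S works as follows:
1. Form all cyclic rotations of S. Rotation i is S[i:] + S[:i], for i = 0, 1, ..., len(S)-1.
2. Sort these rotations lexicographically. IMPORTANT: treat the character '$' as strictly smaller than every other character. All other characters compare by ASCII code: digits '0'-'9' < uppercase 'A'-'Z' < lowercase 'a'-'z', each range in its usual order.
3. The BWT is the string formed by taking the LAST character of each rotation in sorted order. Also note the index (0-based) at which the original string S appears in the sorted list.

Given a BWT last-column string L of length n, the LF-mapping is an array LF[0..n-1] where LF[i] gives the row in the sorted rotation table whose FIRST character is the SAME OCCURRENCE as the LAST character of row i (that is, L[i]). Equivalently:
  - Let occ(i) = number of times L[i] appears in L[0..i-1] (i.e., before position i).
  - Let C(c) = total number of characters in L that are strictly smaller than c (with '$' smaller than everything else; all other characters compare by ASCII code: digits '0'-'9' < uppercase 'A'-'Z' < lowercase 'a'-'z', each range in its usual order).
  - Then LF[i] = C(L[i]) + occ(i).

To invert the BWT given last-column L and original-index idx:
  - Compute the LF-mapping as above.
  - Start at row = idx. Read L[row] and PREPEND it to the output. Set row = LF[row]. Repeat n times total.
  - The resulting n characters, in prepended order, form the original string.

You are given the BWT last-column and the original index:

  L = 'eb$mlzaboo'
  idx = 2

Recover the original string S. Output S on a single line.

Answer: bamboozle$

Derivation:
LF mapping: 4 2 0 6 5 9 1 3 7 8
Walk LF starting at row 2, prepending L[row]:
  step 1: row=2, L[2]='$', prepend. Next row=LF[2]=0
  step 2: row=0, L[0]='e', prepend. Next row=LF[0]=4
  step 3: row=4, L[4]='l', prepend. Next row=LF[4]=5
  step 4: row=5, L[5]='z', prepend. Next row=LF[5]=9
  step 5: row=9, L[9]='o', prepend. Next row=LF[9]=8
  step 6: row=8, L[8]='o', prepend. Next row=LF[8]=7
  step 7: row=7, L[7]='b', prepend. Next row=LF[7]=3
  step 8: row=3, L[3]='m', prepend. Next row=LF[3]=6
  step 9: row=6, L[6]='a', prepend. Next row=LF[6]=1
  step 10: row=1, L[1]='b', prepend. Next row=LF[1]=2
Reversed output: bamboozle$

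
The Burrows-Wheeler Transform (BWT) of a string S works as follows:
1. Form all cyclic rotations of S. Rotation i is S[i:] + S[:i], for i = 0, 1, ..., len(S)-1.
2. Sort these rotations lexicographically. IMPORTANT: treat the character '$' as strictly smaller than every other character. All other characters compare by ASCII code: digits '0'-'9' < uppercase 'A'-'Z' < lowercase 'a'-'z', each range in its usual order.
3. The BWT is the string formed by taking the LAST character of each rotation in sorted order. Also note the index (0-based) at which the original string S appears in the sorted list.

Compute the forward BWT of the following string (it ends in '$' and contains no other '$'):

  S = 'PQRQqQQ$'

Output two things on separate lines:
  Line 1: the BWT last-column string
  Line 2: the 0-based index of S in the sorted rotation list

All 8 rotations (rotation i = S[i:]+S[:i]):
  rot[0] = PQRQqQQ$
  rot[1] = QRQqQQ$P
  rot[2] = RQqQQ$PQ
  rot[3] = QqQQ$PQR
  rot[4] = qQQ$PQRQ
  rot[5] = QQ$PQRQq
  rot[6] = Q$PQRQqQ
  rot[7] = $PQRQqQQ
Sorted (with $ < everything):
  sorted[0] = $PQRQqQQ  (last char: 'Q')
  sorted[1] = PQRQqQQ$  (last char: '$')
  sorted[2] = Q$PQRQqQ  (last char: 'Q')
  sorted[3] = QQ$PQRQq  (last char: 'q')
  sorted[4] = QRQqQQ$P  (last char: 'P')
  sorted[5] = QqQQ$PQR  (last char: 'R')
  sorted[6] = RQqQQ$PQ  (last char: 'Q')
  sorted[7] = qQQ$PQRQ  (last char: 'Q')
Last column: Q$QqPRQQ
Original string S is at sorted index 1

Answer: Q$QqPRQQ
1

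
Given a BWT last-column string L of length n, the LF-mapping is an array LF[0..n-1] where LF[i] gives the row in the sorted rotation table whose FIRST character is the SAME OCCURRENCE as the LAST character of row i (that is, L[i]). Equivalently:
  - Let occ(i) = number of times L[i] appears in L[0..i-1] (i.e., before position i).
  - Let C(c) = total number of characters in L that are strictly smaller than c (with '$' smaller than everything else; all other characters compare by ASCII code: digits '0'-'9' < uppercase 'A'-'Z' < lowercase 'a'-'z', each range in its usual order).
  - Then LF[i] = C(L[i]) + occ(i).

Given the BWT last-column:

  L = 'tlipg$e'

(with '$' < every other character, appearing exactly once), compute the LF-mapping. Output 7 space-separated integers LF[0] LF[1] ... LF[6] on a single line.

Char counts: '$':1, 'e':1, 'g':1, 'i':1, 'l':1, 'p':1, 't':1
C (first-col start): C('$')=0, C('e')=1, C('g')=2, C('i')=3, C('l')=4, C('p')=5, C('t')=6
L[0]='t': occ=0, LF[0]=C('t')+0=6+0=6
L[1]='l': occ=0, LF[1]=C('l')+0=4+0=4
L[2]='i': occ=0, LF[2]=C('i')+0=3+0=3
L[3]='p': occ=0, LF[3]=C('p')+0=5+0=5
L[4]='g': occ=0, LF[4]=C('g')+0=2+0=2
L[5]='$': occ=0, LF[5]=C('$')+0=0+0=0
L[6]='e': occ=0, LF[6]=C('e')+0=1+0=1

Answer: 6 4 3 5 2 0 1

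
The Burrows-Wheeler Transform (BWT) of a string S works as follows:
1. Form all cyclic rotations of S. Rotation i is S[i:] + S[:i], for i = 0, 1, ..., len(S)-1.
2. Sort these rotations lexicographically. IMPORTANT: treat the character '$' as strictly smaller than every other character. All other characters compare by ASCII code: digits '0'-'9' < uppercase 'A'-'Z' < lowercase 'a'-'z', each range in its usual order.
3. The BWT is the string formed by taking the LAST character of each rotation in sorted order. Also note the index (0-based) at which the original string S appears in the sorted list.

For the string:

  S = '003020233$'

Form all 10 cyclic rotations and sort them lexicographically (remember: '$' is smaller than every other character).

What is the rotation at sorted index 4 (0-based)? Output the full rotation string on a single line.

All 10 rotations (rotation i = S[i:]+S[:i]):
  rot[0] = 003020233$
  rot[1] = 03020233$0
  rot[2] = 3020233$00
  rot[3] = 020233$003
  rot[4] = 20233$0030
  rot[5] = 0233$00302
  rot[6] = 233$003020
  rot[7] = 33$0030202
  rot[8] = 3$00302023
  rot[9] = $003020233
Sorted (with $ < everything):
  sorted[0] = $003020233
  sorted[1] = 003020233$
  sorted[2] = 020233$003
  sorted[3] = 0233$00302
  sorted[4] = 03020233$0
  sorted[5] = 20233$0030
  sorted[6] = 233$003020
  sorted[7] = 3$00302023
  sorted[8] = 3020233$00
  sorted[9] = 33$0030202
sorted[4] = 03020233$0

Answer: 03020233$0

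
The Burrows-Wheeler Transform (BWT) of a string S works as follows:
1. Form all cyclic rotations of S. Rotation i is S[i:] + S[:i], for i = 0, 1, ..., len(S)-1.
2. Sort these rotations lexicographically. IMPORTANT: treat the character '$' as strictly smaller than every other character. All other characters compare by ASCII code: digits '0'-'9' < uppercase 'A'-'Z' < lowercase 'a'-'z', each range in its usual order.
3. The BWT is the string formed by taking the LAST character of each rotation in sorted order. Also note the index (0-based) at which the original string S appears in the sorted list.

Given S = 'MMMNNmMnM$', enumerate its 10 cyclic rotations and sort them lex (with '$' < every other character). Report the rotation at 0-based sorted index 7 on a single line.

All 10 rotations (rotation i = S[i:]+S[:i]):
  rot[0] = MMMNNmMnM$
  rot[1] = MMNNmMnM$M
  rot[2] = MNNmMnM$MM
  rot[3] = NNmMnM$MMM
  rot[4] = NmMnM$MMMN
  rot[5] = mMnM$MMMNN
  rot[6] = MnM$MMMNNm
  rot[7] = nM$MMMNNmM
  rot[8] = M$MMMNNmMn
  rot[9] = $MMMNNmMnM
Sorted (with $ < everything):
  sorted[0] = $MMMNNmMnM
  sorted[1] = M$MMMNNmMn
  sorted[2] = MMMNNmMnM$
  sorted[3] = MMNNmMnM$M
  sorted[4] = MNNmMnM$MM
  sorted[5] = MnM$MMMNNm
  sorted[6] = NNmMnM$MMM
  sorted[7] = NmMnM$MMMN
  sorted[8] = mMnM$MMMNN
  sorted[9] = nM$MMMNNmM
sorted[7] = NmMnM$MMMN

Answer: NmMnM$MMMN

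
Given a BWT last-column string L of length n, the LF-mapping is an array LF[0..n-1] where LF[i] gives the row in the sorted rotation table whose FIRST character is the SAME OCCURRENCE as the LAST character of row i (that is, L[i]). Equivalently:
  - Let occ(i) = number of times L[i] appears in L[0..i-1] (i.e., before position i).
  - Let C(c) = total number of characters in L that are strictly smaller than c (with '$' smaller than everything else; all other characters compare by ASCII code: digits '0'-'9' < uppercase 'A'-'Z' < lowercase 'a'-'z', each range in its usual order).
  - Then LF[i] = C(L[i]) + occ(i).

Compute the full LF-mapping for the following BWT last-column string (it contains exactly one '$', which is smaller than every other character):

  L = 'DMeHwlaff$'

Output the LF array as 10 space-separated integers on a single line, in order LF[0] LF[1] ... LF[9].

Char counts: '$':1, 'D':1, 'H':1, 'M':1, 'a':1, 'e':1, 'f':2, 'l':1, 'w':1
C (first-col start): C('$')=0, C('D')=1, C('H')=2, C('M')=3, C('a')=4, C('e')=5, C('f')=6, C('l')=8, C('w')=9
L[0]='D': occ=0, LF[0]=C('D')+0=1+0=1
L[1]='M': occ=0, LF[1]=C('M')+0=3+0=3
L[2]='e': occ=0, LF[2]=C('e')+0=5+0=5
L[3]='H': occ=0, LF[3]=C('H')+0=2+0=2
L[4]='w': occ=0, LF[4]=C('w')+0=9+0=9
L[5]='l': occ=0, LF[5]=C('l')+0=8+0=8
L[6]='a': occ=0, LF[6]=C('a')+0=4+0=4
L[7]='f': occ=0, LF[7]=C('f')+0=6+0=6
L[8]='f': occ=1, LF[8]=C('f')+1=6+1=7
L[9]='$': occ=0, LF[9]=C('$')+0=0+0=0

Answer: 1 3 5 2 9 8 4 6 7 0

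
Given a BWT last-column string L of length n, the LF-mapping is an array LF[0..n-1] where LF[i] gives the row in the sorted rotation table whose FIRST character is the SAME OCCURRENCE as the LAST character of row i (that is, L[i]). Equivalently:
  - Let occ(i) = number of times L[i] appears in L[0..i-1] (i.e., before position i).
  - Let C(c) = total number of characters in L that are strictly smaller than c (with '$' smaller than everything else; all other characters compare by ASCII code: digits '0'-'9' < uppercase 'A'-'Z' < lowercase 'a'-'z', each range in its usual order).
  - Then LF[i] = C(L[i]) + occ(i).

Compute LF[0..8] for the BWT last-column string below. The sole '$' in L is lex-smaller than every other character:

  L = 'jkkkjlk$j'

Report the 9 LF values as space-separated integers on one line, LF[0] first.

Char counts: '$':1, 'j':3, 'k':4, 'l':1
C (first-col start): C('$')=0, C('j')=1, C('k')=4, C('l')=8
L[0]='j': occ=0, LF[0]=C('j')+0=1+0=1
L[1]='k': occ=0, LF[1]=C('k')+0=4+0=4
L[2]='k': occ=1, LF[2]=C('k')+1=4+1=5
L[3]='k': occ=2, LF[3]=C('k')+2=4+2=6
L[4]='j': occ=1, LF[4]=C('j')+1=1+1=2
L[5]='l': occ=0, LF[5]=C('l')+0=8+0=8
L[6]='k': occ=3, LF[6]=C('k')+3=4+3=7
L[7]='$': occ=0, LF[7]=C('$')+0=0+0=0
L[8]='j': occ=2, LF[8]=C('j')+2=1+2=3

Answer: 1 4 5 6 2 8 7 0 3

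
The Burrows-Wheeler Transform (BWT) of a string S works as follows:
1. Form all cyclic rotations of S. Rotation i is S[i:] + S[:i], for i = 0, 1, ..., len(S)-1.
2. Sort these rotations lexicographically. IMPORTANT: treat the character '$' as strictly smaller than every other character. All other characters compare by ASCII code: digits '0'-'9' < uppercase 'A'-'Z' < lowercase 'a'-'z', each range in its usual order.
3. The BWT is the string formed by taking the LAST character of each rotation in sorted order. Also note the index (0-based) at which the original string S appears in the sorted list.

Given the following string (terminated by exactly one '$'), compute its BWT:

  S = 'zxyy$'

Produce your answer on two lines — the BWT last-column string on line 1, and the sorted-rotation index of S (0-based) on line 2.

Answer: yzyx$
4

Derivation:
All 5 rotations (rotation i = S[i:]+S[:i]):
  rot[0] = zxyy$
  rot[1] = xyy$z
  rot[2] = yy$zx
  rot[3] = y$zxy
  rot[4] = $zxyy
Sorted (with $ < everything):
  sorted[0] = $zxyy  (last char: 'y')
  sorted[1] = xyy$z  (last char: 'z')
  sorted[2] = y$zxy  (last char: 'y')
  sorted[3] = yy$zx  (last char: 'x')
  sorted[4] = zxyy$  (last char: '$')
Last column: yzyx$
Original string S is at sorted index 4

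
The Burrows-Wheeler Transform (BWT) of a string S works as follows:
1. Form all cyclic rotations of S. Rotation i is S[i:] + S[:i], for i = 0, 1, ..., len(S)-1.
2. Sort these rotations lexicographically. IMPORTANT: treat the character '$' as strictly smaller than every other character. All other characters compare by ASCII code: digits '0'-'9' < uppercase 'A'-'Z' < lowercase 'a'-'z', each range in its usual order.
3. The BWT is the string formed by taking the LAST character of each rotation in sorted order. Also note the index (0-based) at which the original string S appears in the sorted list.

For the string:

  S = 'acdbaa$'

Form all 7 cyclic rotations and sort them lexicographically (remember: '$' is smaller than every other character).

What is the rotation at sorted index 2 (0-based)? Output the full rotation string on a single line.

All 7 rotations (rotation i = S[i:]+S[:i]):
  rot[0] = acdbaa$
  rot[1] = cdbaa$a
  rot[2] = dbaa$ac
  rot[3] = baa$acd
  rot[4] = aa$acdb
  rot[5] = a$acdba
  rot[6] = $acdbaa
Sorted (with $ < everything):
  sorted[0] = $acdbaa
  sorted[1] = a$acdba
  sorted[2] = aa$acdb
  sorted[3] = acdbaa$
  sorted[4] = baa$acd
  sorted[5] = cdbaa$a
  sorted[6] = dbaa$ac
sorted[2] = aa$acdb

Answer: aa$acdb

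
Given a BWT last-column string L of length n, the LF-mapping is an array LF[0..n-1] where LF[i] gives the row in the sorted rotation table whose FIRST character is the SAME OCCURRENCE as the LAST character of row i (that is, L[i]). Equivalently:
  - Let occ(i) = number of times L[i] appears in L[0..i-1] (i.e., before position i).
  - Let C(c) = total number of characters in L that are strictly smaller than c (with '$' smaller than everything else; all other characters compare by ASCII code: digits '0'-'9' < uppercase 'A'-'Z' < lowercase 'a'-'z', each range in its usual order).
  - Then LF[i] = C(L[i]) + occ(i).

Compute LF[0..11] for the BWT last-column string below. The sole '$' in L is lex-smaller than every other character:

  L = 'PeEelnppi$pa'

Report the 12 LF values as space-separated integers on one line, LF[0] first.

Char counts: '$':1, 'E':1, 'P':1, 'a':1, 'e':2, 'i':1, 'l':1, 'n':1, 'p':3
C (first-col start): C('$')=0, C('E')=1, C('P')=2, C('a')=3, C('e')=4, C('i')=6, C('l')=7, C('n')=8, C('p')=9
L[0]='P': occ=0, LF[0]=C('P')+0=2+0=2
L[1]='e': occ=0, LF[1]=C('e')+0=4+0=4
L[2]='E': occ=0, LF[2]=C('E')+0=1+0=1
L[3]='e': occ=1, LF[3]=C('e')+1=4+1=5
L[4]='l': occ=0, LF[4]=C('l')+0=7+0=7
L[5]='n': occ=0, LF[5]=C('n')+0=8+0=8
L[6]='p': occ=0, LF[6]=C('p')+0=9+0=9
L[7]='p': occ=1, LF[7]=C('p')+1=9+1=10
L[8]='i': occ=0, LF[8]=C('i')+0=6+0=6
L[9]='$': occ=0, LF[9]=C('$')+0=0+0=0
L[10]='p': occ=2, LF[10]=C('p')+2=9+2=11
L[11]='a': occ=0, LF[11]=C('a')+0=3+0=3

Answer: 2 4 1 5 7 8 9 10 6 0 11 3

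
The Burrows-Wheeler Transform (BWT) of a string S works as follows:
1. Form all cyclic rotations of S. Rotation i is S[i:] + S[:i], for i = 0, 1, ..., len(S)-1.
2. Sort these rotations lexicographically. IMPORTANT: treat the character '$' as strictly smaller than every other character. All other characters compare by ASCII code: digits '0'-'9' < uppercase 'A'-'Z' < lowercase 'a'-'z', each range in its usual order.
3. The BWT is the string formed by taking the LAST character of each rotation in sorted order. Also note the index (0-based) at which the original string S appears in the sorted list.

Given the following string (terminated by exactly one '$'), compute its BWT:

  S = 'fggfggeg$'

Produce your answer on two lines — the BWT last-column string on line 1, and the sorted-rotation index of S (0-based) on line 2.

Answer: ggg$eggff
3

Derivation:
All 9 rotations (rotation i = S[i:]+S[:i]):
  rot[0] = fggfggeg$
  rot[1] = ggfggeg$f
  rot[2] = gfggeg$fg
  rot[3] = fggeg$fgg
  rot[4] = ggeg$fggf
  rot[5] = geg$fggfg
  rot[6] = eg$fggfgg
  rot[7] = g$fggfgge
  rot[8] = $fggfggeg
Sorted (with $ < everything):
  sorted[0] = $fggfggeg  (last char: 'g')
  sorted[1] = eg$fggfgg  (last char: 'g')
  sorted[2] = fggeg$fgg  (last char: 'g')
  sorted[3] = fggfggeg$  (last char: '$')
  sorted[4] = g$fggfgge  (last char: 'e')
  sorted[5] = geg$fggfg  (last char: 'g')
  sorted[6] = gfggeg$fg  (last char: 'g')
  sorted[7] = ggeg$fggf  (last char: 'f')
  sorted[8] = ggfggeg$f  (last char: 'f')
Last column: ggg$eggff
Original string S is at sorted index 3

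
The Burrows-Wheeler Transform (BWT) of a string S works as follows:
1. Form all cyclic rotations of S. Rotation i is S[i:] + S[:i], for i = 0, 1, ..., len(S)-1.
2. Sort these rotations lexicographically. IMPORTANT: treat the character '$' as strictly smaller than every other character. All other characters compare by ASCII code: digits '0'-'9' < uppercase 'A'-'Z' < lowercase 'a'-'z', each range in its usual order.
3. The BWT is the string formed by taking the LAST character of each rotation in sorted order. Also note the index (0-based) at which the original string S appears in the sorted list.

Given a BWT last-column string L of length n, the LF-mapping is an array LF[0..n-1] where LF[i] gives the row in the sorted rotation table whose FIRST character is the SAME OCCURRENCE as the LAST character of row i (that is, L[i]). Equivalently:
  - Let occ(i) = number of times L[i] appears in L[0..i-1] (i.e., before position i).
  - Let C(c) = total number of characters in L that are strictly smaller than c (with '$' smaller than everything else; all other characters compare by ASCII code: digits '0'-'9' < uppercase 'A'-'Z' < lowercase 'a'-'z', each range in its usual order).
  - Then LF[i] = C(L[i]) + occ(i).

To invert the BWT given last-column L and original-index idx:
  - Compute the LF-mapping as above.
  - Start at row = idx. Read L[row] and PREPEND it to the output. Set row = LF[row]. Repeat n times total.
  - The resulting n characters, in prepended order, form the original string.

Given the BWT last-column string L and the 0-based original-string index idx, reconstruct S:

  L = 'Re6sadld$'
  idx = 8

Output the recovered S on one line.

LF mapping: 2 6 1 8 3 4 7 5 0
Walk LF starting at row 8, prepending L[row]:
  step 1: row=8, L[8]='$', prepend. Next row=LF[8]=0
  step 2: row=0, L[0]='R', prepend. Next row=LF[0]=2
  step 3: row=2, L[2]='6', prepend. Next row=LF[2]=1
  step 4: row=1, L[1]='e', prepend. Next row=LF[1]=6
  step 5: row=6, L[6]='l', prepend. Next row=LF[6]=7
  step 6: row=7, L[7]='d', prepend. Next row=LF[7]=5
  step 7: row=5, L[5]='d', prepend. Next row=LF[5]=4
  step 8: row=4, L[4]='a', prepend. Next row=LF[4]=3
  step 9: row=3, L[3]='s', prepend. Next row=LF[3]=8
Reversed output: saddle6R$

Answer: saddle6R$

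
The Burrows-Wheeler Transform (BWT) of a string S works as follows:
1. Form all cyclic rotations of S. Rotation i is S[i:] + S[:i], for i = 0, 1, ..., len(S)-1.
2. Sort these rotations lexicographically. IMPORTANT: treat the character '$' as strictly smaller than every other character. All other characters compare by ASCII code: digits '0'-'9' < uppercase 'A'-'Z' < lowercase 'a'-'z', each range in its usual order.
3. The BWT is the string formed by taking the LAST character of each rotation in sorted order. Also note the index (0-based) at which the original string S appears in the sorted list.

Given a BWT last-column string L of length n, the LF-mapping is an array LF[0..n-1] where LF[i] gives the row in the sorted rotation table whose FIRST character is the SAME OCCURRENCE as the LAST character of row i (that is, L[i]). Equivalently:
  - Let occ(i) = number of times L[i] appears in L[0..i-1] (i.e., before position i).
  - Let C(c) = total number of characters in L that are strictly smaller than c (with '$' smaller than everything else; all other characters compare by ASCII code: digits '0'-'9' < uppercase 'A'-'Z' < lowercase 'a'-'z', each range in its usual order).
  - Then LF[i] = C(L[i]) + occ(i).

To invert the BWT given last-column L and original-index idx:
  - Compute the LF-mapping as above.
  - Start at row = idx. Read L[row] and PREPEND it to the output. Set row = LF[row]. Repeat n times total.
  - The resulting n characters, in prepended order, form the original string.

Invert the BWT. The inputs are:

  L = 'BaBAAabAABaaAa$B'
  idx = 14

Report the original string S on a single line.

LF mapping: 6 10 7 1 2 11 15 3 4 8 12 13 5 14 0 9
Walk LF starting at row 14, prepending L[row]:
  step 1: row=14, L[14]='$', prepend. Next row=LF[14]=0
  step 2: row=0, L[0]='B', prepend. Next row=LF[0]=6
  step 3: row=6, L[6]='b', prepend. Next row=LF[6]=15
  step 4: row=15, L[15]='B', prepend. Next row=LF[15]=9
  step 5: row=9, L[9]='B', prepend. Next row=LF[9]=8
  step 6: row=8, L[8]='A', prepend. Next row=LF[8]=4
  step 7: row=4, L[4]='A', prepend. Next row=LF[4]=2
  step 8: row=2, L[2]='B', prepend. Next row=LF[2]=7
  step 9: row=7, L[7]='A', prepend. Next row=LF[7]=3
  step 10: row=3, L[3]='A', prepend. Next row=LF[3]=1
  step 11: row=1, L[1]='a', prepend. Next row=LF[1]=10
  step 12: row=10, L[10]='a', prepend. Next row=LF[10]=12
  step 13: row=12, L[12]='A', prepend. Next row=LF[12]=5
  step 14: row=5, L[5]='a', prepend. Next row=LF[5]=11
  step 15: row=11, L[11]='a', prepend. Next row=LF[11]=13
  step 16: row=13, L[13]='a', prepend. Next row=LF[13]=14
Reversed output: aaaAaaAABAABBbB$

Answer: aaaAaaAABAABBbB$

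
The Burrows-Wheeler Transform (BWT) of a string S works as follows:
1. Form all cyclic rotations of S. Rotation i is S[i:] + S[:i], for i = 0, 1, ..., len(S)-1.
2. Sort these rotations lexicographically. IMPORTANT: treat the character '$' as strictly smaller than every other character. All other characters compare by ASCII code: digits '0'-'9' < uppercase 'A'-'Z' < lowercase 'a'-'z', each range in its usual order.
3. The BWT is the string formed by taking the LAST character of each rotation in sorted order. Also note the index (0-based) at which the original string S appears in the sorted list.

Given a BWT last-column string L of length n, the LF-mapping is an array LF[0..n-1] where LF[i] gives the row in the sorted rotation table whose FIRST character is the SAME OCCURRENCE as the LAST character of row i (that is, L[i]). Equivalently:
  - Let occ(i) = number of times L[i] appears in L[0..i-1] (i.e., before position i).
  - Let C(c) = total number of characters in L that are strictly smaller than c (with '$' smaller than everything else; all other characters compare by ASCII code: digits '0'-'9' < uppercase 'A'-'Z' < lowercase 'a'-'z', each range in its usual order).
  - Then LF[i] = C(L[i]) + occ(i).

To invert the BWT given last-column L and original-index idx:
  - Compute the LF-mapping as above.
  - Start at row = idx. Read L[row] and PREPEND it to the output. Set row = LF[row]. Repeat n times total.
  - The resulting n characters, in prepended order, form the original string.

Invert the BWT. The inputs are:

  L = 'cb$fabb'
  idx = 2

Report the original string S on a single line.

Answer: babfbc$

Derivation:
LF mapping: 5 2 0 6 1 3 4
Walk LF starting at row 2, prepending L[row]:
  step 1: row=2, L[2]='$', prepend. Next row=LF[2]=0
  step 2: row=0, L[0]='c', prepend. Next row=LF[0]=5
  step 3: row=5, L[5]='b', prepend. Next row=LF[5]=3
  step 4: row=3, L[3]='f', prepend. Next row=LF[3]=6
  step 5: row=6, L[6]='b', prepend. Next row=LF[6]=4
  step 6: row=4, L[4]='a', prepend. Next row=LF[4]=1
  step 7: row=1, L[1]='b', prepend. Next row=LF[1]=2
Reversed output: babfbc$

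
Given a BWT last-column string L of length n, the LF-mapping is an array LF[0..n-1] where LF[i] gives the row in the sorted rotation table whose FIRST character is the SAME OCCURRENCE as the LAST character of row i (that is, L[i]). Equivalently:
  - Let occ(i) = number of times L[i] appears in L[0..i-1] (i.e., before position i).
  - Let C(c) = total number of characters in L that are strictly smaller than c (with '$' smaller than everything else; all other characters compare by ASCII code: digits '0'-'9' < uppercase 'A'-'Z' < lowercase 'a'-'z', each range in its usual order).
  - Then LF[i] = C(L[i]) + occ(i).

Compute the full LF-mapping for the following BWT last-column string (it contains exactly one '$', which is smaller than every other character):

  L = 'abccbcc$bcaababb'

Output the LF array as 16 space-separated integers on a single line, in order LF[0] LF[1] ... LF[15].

Answer: 1 5 11 12 6 13 14 0 7 15 2 3 8 4 9 10

Derivation:
Char counts: '$':1, 'a':4, 'b':6, 'c':5
C (first-col start): C('$')=0, C('a')=1, C('b')=5, C('c')=11
L[0]='a': occ=0, LF[0]=C('a')+0=1+0=1
L[1]='b': occ=0, LF[1]=C('b')+0=5+0=5
L[2]='c': occ=0, LF[2]=C('c')+0=11+0=11
L[3]='c': occ=1, LF[3]=C('c')+1=11+1=12
L[4]='b': occ=1, LF[4]=C('b')+1=5+1=6
L[5]='c': occ=2, LF[5]=C('c')+2=11+2=13
L[6]='c': occ=3, LF[6]=C('c')+3=11+3=14
L[7]='$': occ=0, LF[7]=C('$')+0=0+0=0
L[8]='b': occ=2, LF[8]=C('b')+2=5+2=7
L[9]='c': occ=4, LF[9]=C('c')+4=11+4=15
L[10]='a': occ=1, LF[10]=C('a')+1=1+1=2
L[11]='a': occ=2, LF[11]=C('a')+2=1+2=3
L[12]='b': occ=3, LF[12]=C('b')+3=5+3=8
L[13]='a': occ=3, LF[13]=C('a')+3=1+3=4
L[14]='b': occ=4, LF[14]=C('b')+4=5+4=9
L[15]='b': occ=5, LF[15]=C('b')+5=5+5=10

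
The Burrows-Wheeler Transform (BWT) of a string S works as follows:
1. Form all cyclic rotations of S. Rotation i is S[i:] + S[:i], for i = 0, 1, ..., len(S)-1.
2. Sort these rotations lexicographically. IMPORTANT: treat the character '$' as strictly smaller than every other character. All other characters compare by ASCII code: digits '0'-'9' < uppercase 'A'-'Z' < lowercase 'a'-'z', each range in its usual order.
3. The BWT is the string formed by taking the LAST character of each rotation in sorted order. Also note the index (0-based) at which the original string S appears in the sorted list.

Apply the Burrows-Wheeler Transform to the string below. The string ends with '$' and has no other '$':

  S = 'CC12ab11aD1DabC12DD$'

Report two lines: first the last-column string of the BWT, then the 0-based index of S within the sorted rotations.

All 20 rotations (rotation i = S[i:]+S[:i]):
  rot[0] = CC12ab11aD1DabC12DD$
  rot[1] = C12ab11aD1DabC12DD$C
  rot[2] = 12ab11aD1DabC12DD$CC
  rot[3] = 2ab11aD1DabC12DD$CC1
  rot[4] = ab11aD1DabC12DD$CC12
  rot[5] = b11aD1DabC12DD$CC12a
  rot[6] = 11aD1DabC12DD$CC12ab
  rot[7] = 1aD1DabC12DD$CC12ab1
  rot[8] = aD1DabC12DD$CC12ab11
  rot[9] = D1DabC12DD$CC12ab11a
  rot[10] = 1DabC12DD$CC12ab11aD
  rot[11] = DabC12DD$CC12ab11aD1
  rot[12] = abC12DD$CC12ab11aD1D
  rot[13] = bC12DD$CC12ab11aD1Da
  rot[14] = C12DD$CC12ab11aD1Dab
  rot[15] = 12DD$CC12ab11aD1DabC
  rot[16] = 2DD$CC12ab11aD1DabC1
  rot[17] = DD$CC12ab11aD1DabC12
  rot[18] = D$CC12ab11aD1DabC12D
  rot[19] = $CC12ab11aD1DabC12DD
Sorted (with $ < everything):
  sorted[0] = $CC12ab11aD1DabC12DD  (last char: 'D')
  sorted[1] = 11aD1DabC12DD$CC12ab  (last char: 'b')
  sorted[2] = 12DD$CC12ab11aD1DabC  (last char: 'C')
  sorted[3] = 12ab11aD1DabC12DD$CC  (last char: 'C')
  sorted[4] = 1DabC12DD$CC12ab11aD  (last char: 'D')
  sorted[5] = 1aD1DabC12DD$CC12ab1  (last char: '1')
  sorted[6] = 2DD$CC12ab11aD1DabC1  (last char: '1')
  sorted[7] = 2ab11aD1DabC12DD$CC1  (last char: '1')
  sorted[8] = C12DD$CC12ab11aD1Dab  (last char: 'b')
  sorted[9] = C12ab11aD1DabC12DD$C  (last char: 'C')
  sorted[10] = CC12ab11aD1DabC12DD$  (last char: '$')
  sorted[11] = D$CC12ab11aD1DabC12D  (last char: 'D')
  sorted[12] = D1DabC12DD$CC12ab11a  (last char: 'a')
  sorted[13] = DD$CC12ab11aD1DabC12  (last char: '2')
  sorted[14] = DabC12DD$CC12ab11aD1  (last char: '1')
  sorted[15] = aD1DabC12DD$CC12ab11  (last char: '1')
  sorted[16] = ab11aD1DabC12DD$CC12  (last char: '2')
  sorted[17] = abC12DD$CC12ab11aD1D  (last char: 'D')
  sorted[18] = b11aD1DabC12DD$CC12a  (last char: 'a')
  sorted[19] = bC12DD$CC12ab11aD1Da  (last char: 'a')
Last column: DbCCD111bC$Da2112Daa
Original string S is at sorted index 10

Answer: DbCCD111bC$Da2112Daa
10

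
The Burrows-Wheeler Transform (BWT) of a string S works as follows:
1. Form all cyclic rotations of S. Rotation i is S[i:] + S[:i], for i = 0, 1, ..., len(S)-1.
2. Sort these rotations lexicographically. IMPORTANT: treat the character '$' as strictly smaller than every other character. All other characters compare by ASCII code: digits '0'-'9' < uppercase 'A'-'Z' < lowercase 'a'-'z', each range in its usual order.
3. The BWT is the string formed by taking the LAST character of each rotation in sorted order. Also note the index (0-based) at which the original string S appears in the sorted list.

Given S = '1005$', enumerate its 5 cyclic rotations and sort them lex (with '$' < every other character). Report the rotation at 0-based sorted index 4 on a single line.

Answer: 5$100

Derivation:
All 5 rotations (rotation i = S[i:]+S[:i]):
  rot[0] = 1005$
  rot[1] = 005$1
  rot[2] = 05$10
  rot[3] = 5$100
  rot[4] = $1005
Sorted (with $ < everything):
  sorted[0] = $1005
  sorted[1] = 005$1
  sorted[2] = 05$10
  sorted[3] = 1005$
  sorted[4] = 5$100
sorted[4] = 5$100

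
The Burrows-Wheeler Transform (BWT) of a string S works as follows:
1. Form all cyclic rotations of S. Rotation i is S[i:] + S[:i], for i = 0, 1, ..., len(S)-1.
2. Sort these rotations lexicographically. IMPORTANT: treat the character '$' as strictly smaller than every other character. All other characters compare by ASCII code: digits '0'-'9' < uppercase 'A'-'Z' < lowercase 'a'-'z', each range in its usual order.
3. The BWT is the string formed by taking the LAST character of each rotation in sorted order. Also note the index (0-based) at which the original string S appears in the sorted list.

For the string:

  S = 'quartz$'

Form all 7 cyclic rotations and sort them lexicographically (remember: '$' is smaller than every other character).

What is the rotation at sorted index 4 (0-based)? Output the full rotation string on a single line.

Answer: tz$quar

Derivation:
All 7 rotations (rotation i = S[i:]+S[:i]):
  rot[0] = quartz$
  rot[1] = uartz$q
  rot[2] = artz$qu
  rot[3] = rtz$qua
  rot[4] = tz$quar
  rot[5] = z$quart
  rot[6] = $quartz
Sorted (with $ < everything):
  sorted[0] = $quartz
  sorted[1] = artz$qu
  sorted[2] = quartz$
  sorted[3] = rtz$qua
  sorted[4] = tz$quar
  sorted[5] = uartz$q
  sorted[6] = z$quart
sorted[4] = tz$quar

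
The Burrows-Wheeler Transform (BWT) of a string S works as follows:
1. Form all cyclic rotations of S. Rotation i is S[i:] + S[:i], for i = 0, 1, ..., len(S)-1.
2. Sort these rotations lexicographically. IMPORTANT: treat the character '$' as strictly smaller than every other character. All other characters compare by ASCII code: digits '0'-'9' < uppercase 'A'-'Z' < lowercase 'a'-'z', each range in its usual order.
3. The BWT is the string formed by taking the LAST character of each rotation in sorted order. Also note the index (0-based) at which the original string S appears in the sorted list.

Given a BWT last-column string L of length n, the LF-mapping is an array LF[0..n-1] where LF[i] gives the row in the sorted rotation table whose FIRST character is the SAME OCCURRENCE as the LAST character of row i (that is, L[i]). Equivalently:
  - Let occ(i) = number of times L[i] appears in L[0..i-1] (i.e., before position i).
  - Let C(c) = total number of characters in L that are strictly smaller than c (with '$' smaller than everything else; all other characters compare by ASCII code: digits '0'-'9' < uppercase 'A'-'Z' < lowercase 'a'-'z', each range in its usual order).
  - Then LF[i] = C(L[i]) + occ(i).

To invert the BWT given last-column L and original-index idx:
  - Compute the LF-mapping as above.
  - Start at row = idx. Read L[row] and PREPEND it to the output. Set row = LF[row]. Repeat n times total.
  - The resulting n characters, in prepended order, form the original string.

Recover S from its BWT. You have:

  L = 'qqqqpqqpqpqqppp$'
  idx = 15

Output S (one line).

Answer: qqpqqppqpqqpqpq$

Derivation:
LF mapping: 7 8 9 10 1 11 12 2 13 3 14 15 4 5 6 0
Walk LF starting at row 15, prepending L[row]:
  step 1: row=15, L[15]='$', prepend. Next row=LF[15]=0
  step 2: row=0, L[0]='q', prepend. Next row=LF[0]=7
  step 3: row=7, L[7]='p', prepend. Next row=LF[7]=2
  step 4: row=2, L[2]='q', prepend. Next row=LF[2]=9
  step 5: row=9, L[9]='p', prepend. Next row=LF[9]=3
  step 6: row=3, L[3]='q', prepend. Next row=LF[3]=10
  step 7: row=10, L[10]='q', prepend. Next row=LF[10]=14
  step 8: row=14, L[14]='p', prepend. Next row=LF[14]=6
  step 9: row=6, L[6]='q', prepend. Next row=LF[6]=12
  step 10: row=12, L[12]='p', prepend. Next row=LF[12]=4
  step 11: row=4, L[4]='p', prepend. Next row=LF[4]=1
  step 12: row=1, L[1]='q', prepend. Next row=LF[1]=8
  step 13: row=8, L[8]='q', prepend. Next row=LF[8]=13
  step 14: row=13, L[13]='p', prepend. Next row=LF[13]=5
  step 15: row=5, L[5]='q', prepend. Next row=LF[5]=11
  step 16: row=11, L[11]='q', prepend. Next row=LF[11]=15
Reversed output: qqpqqppqpqqpqpq$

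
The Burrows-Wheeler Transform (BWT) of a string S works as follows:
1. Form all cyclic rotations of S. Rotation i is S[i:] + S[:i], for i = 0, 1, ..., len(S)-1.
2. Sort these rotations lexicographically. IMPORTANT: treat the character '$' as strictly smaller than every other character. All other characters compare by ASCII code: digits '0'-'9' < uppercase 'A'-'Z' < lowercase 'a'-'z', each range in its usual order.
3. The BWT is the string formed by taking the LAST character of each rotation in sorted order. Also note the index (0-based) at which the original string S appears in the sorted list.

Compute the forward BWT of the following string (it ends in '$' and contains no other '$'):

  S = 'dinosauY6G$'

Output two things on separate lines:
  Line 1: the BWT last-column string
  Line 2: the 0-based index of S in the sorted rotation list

Answer: GY6us$dinoa
5

Derivation:
All 11 rotations (rotation i = S[i:]+S[:i]):
  rot[0] = dinosauY6G$
  rot[1] = inosauY6G$d
  rot[2] = nosauY6G$di
  rot[3] = osauY6G$din
  rot[4] = sauY6G$dino
  rot[5] = auY6G$dinos
  rot[6] = uY6G$dinosa
  rot[7] = Y6G$dinosau
  rot[8] = 6G$dinosauY
  rot[9] = G$dinosauY6
  rot[10] = $dinosauY6G
Sorted (with $ < everything):
  sorted[0] = $dinosauY6G  (last char: 'G')
  sorted[1] = 6G$dinosauY  (last char: 'Y')
  sorted[2] = G$dinosauY6  (last char: '6')
  sorted[3] = Y6G$dinosau  (last char: 'u')
  sorted[4] = auY6G$dinos  (last char: 's')
  sorted[5] = dinosauY6G$  (last char: '$')
  sorted[6] = inosauY6G$d  (last char: 'd')
  sorted[7] = nosauY6G$di  (last char: 'i')
  sorted[8] = osauY6G$din  (last char: 'n')
  sorted[9] = sauY6G$dino  (last char: 'o')
  sorted[10] = uY6G$dinosa  (last char: 'a')
Last column: GY6us$dinoa
Original string S is at sorted index 5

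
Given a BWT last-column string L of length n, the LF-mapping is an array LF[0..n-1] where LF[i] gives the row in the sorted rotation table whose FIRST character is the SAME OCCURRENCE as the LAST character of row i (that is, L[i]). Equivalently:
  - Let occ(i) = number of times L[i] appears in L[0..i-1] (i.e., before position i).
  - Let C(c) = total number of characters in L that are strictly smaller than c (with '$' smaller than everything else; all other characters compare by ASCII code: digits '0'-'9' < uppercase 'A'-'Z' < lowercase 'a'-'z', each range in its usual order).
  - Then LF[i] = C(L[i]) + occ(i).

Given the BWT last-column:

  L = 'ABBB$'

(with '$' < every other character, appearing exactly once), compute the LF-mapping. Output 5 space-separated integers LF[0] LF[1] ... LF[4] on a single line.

Answer: 1 2 3 4 0

Derivation:
Char counts: '$':1, 'A':1, 'B':3
C (first-col start): C('$')=0, C('A')=1, C('B')=2
L[0]='A': occ=0, LF[0]=C('A')+0=1+0=1
L[1]='B': occ=0, LF[1]=C('B')+0=2+0=2
L[2]='B': occ=1, LF[2]=C('B')+1=2+1=3
L[3]='B': occ=2, LF[3]=C('B')+2=2+2=4
L[4]='$': occ=0, LF[4]=C('$')+0=0+0=0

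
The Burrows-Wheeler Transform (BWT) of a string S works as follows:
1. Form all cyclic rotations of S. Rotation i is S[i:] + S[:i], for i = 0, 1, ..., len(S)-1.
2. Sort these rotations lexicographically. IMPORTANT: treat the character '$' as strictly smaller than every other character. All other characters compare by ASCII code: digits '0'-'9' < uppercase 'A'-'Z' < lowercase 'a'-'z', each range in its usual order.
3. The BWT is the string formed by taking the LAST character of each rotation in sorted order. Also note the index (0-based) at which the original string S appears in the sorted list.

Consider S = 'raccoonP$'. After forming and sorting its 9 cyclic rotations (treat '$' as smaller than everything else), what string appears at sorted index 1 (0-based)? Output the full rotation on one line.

Answer: P$raccoon

Derivation:
All 9 rotations (rotation i = S[i:]+S[:i]):
  rot[0] = raccoonP$
  rot[1] = accoonP$r
  rot[2] = ccoonP$ra
  rot[3] = coonP$rac
  rot[4] = oonP$racc
  rot[5] = onP$racco
  rot[6] = nP$raccoo
  rot[7] = P$raccoon
  rot[8] = $raccoonP
Sorted (with $ < everything):
  sorted[0] = $raccoonP
  sorted[1] = P$raccoon
  sorted[2] = accoonP$r
  sorted[3] = ccoonP$ra
  sorted[4] = coonP$rac
  sorted[5] = nP$raccoo
  sorted[6] = onP$racco
  sorted[7] = oonP$racc
  sorted[8] = raccoonP$
sorted[1] = P$raccoon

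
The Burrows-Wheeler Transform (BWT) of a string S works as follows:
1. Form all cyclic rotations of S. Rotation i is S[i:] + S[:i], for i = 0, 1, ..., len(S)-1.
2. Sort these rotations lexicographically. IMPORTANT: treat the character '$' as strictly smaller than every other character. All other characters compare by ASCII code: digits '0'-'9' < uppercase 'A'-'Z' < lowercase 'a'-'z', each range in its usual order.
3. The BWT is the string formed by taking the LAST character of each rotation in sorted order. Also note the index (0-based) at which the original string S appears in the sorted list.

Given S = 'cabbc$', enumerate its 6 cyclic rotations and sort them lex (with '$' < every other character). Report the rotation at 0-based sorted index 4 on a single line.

Answer: c$cabb

Derivation:
All 6 rotations (rotation i = S[i:]+S[:i]):
  rot[0] = cabbc$
  rot[1] = abbc$c
  rot[2] = bbc$ca
  rot[3] = bc$cab
  rot[4] = c$cabb
  rot[5] = $cabbc
Sorted (with $ < everything):
  sorted[0] = $cabbc
  sorted[1] = abbc$c
  sorted[2] = bbc$ca
  sorted[3] = bc$cab
  sorted[4] = c$cabb
  sorted[5] = cabbc$
sorted[4] = c$cabb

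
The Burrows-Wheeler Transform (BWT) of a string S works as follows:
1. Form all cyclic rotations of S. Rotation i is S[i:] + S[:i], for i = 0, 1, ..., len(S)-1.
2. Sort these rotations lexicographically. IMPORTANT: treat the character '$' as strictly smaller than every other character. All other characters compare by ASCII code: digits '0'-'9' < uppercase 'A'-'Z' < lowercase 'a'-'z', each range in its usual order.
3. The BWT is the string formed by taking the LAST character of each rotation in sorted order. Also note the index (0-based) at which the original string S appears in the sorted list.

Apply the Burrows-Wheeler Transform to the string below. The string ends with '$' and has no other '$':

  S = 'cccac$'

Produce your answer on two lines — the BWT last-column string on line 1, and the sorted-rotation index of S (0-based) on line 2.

Answer: ccacc$
5

Derivation:
All 6 rotations (rotation i = S[i:]+S[:i]):
  rot[0] = cccac$
  rot[1] = ccac$c
  rot[2] = cac$cc
  rot[3] = ac$ccc
  rot[4] = c$ccca
  rot[5] = $cccac
Sorted (with $ < everything):
  sorted[0] = $cccac  (last char: 'c')
  sorted[1] = ac$ccc  (last char: 'c')
  sorted[2] = c$ccca  (last char: 'a')
  sorted[3] = cac$cc  (last char: 'c')
  sorted[4] = ccac$c  (last char: 'c')
  sorted[5] = cccac$  (last char: '$')
Last column: ccacc$
Original string S is at sorted index 5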